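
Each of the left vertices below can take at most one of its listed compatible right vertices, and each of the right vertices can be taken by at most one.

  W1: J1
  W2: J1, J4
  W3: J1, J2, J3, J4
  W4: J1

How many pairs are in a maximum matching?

Unit-capacity flow: source→left, listed edges, right→sink; max matching = max flow.
Augmenting path W1→J1 (+1); matched 1.
Augmenting path W2→J4 (+1); matched 2.
Augmenting path W3→J2 (+1); matched 3.
No augmenting path remains; maximum matching = 3.
König certificate: {W2, W3, J1} is a vertex cover of size 3 (every listed pair touches it), so no matching can be larger.

3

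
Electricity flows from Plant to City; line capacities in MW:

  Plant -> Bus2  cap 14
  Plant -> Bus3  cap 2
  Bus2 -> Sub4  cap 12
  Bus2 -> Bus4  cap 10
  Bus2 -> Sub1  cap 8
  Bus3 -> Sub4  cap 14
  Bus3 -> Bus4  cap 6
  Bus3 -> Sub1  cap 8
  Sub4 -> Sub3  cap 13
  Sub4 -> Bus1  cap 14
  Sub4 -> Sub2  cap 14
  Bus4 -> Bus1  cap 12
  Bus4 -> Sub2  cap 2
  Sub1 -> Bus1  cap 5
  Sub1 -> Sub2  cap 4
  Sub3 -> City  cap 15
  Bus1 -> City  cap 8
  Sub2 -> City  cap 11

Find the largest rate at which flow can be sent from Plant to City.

Augment Plant→Bus2→Sub4→Sub3→City: bottleneck 12, flow now 12.
Augment Plant→Bus2→Bus4→Bus1→City: bottleneck 2, flow now 14.
Augment Plant→Bus3→Sub4→Sub3→City: bottleneck 1, flow now 15.
Augment Plant→Bus3→Sub4→Bus1→City: bottleneck 1, flow now 16.
No augmenting path remains; maximum flow = 16.
In the residual graph, reachable from Plant: {Plant}.
Min-cut edges: Plant→Bus2 (14), Plant→Bus3 (2); capacity 14 + 2 = 16.
This cut is saturated, so no flow can exceed 16.

16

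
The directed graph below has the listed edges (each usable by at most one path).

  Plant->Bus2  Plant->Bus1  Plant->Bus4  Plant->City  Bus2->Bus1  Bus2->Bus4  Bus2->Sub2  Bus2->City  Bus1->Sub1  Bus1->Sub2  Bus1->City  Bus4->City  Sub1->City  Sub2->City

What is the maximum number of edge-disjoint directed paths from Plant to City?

4

Assign every edge capacity 1; by Menger, the answer equals the max flow.
Path Plant→City (+1); total 1.
Path Plant→Bus2→City (+1); total 2.
Path Plant→Bus1→City (+1); total 3.
Path Plant→Bus4→City (+1); total 4.
No residual Plant→City path; max flow = 4.
Certifying cut of size 4: {Plant→Bus1, Plant→Bus2, Plant→Bus4, Plant→City}.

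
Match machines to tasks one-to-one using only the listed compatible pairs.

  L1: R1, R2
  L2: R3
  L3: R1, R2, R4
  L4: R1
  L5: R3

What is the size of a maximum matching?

4

Unit-capacity flow: source→left, listed edges, right→sink; max matching = max flow.
Augmenting path L1→R1 (+1); matched 1.
Augmenting path L2→R3 (+1); matched 2.
Augmenting path L3→R2 (+1); matched 3.
Augmenting path L4→R1→L1→R2→L3→R4 (+1); matched 4.
No augmenting path remains; maximum matching = 4.
König certificate: {L1, L3, L4, R3} is a vertex cover of size 4 (every listed pair touches it), so no matching can be larger.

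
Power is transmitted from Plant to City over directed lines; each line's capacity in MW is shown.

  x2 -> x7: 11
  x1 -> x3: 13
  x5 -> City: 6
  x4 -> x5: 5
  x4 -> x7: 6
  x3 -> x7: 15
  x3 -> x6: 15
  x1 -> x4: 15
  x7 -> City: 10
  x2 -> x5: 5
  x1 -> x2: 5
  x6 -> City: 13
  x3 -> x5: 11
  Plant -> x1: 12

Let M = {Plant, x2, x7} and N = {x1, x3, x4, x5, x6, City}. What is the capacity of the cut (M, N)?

27

Edges leaving {Plant, x2, x7}: Plant→x1 (12), x2→x5 (5), x7→City (10).
Cut capacity = 12 + 5 + 10 = 27.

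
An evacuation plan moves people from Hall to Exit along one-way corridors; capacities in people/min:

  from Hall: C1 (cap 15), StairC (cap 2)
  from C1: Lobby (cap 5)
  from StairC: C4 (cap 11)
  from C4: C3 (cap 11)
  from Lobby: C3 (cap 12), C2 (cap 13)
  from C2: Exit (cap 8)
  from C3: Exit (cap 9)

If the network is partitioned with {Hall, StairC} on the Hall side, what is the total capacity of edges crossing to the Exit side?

26

Edges leaving {Hall, StairC}: Hall→C1 (15), StairC→C4 (11).
Cut capacity = 15 + 11 = 26.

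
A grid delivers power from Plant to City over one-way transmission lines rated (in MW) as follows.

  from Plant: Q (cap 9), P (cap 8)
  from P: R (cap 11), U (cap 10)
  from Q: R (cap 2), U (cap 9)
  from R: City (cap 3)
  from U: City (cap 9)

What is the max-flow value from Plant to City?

12

Augment Plant→P→R→City: bottleneck 3, flow now 3.
Augment Plant→P→U→City: bottleneck 5, flow now 8.
Augment Plant→Q→U→City: bottleneck 4, flow now 12.
No augmenting path remains; maximum flow = 12.
In the residual graph, reachable from Plant: {Plant, P, Q, R, U}.
Min-cut edges: R→City (3), U→City (9); capacity 3 + 9 = 12.
This cut is saturated, so no flow can exceed 12.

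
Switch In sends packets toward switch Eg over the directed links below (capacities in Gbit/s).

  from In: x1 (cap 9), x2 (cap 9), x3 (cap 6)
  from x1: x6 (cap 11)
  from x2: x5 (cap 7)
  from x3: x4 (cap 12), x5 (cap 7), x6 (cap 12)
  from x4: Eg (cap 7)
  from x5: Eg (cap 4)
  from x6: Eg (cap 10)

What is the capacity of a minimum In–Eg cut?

Augment In→x1→x6→Eg: bottleneck 9, flow now 9.
Augment In→x2→x5→Eg: bottleneck 4, flow now 13.
Augment In→x3→x4→Eg: bottleneck 6, flow now 19.
No augmenting path remains; maximum flow = 19.
By max-flow min-cut, the minimum cut capacity equals the max flow.
In the residual graph, reachable from In: {In, x2, x5}.
Min-cut edges: In→x1 (9), In→x3 (6), x5→Eg (4); capacity 9 + 6 + 4 = 19.

19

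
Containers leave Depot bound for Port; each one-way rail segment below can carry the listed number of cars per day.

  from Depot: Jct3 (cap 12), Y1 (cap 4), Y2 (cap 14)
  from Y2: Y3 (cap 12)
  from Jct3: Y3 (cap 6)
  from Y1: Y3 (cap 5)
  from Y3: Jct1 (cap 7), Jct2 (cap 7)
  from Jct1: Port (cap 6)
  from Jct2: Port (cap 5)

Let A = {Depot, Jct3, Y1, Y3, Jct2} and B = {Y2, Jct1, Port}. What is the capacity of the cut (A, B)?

Edges leaving {Depot, Jct3, Y1, Y3, Jct2}: Depot→Y2 (14), Y3→Jct1 (7), Jct2→Port (5).
Cut capacity = 14 + 7 + 5 = 26.

26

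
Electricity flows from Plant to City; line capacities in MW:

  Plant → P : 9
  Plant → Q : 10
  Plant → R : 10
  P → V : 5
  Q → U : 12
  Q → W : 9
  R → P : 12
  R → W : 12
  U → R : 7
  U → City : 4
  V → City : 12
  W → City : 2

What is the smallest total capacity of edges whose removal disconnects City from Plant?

Augment Plant→P→V→City: bottleneck 5, flow now 5.
Augment Plant→Q→U→City: bottleneck 4, flow now 9.
Augment Plant→Q→W→City: bottleneck 2, flow now 11.
No augmenting path remains; maximum flow = 11.
By max-flow min-cut, the minimum cut capacity equals the max flow.
In the residual graph, reachable from Plant: {Plant, P, Q, R, U, W}.
Min-cut edges: P→V (5), U→City (4), W→City (2); capacity 5 + 4 + 2 = 11.

11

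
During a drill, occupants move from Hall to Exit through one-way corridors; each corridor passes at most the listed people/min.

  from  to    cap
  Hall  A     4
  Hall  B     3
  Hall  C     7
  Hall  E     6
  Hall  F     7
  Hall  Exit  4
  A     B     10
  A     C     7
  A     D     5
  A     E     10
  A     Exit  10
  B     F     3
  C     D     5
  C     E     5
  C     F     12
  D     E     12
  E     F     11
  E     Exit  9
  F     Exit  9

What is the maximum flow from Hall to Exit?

26

Augment Hall→Exit: bottleneck 4, flow now 4.
Augment Hall→A→Exit: bottleneck 4, flow now 8.
Augment Hall→E→Exit: bottleneck 6, flow now 14.
Augment Hall→F→Exit: bottleneck 7, flow now 21.
Augment Hall→B→F→Exit: bottleneck 2, flow now 23.
Augment Hall→C→E→Exit: bottleneck 3, flow now 26.
No augmenting path remains; maximum flow = 26.
In the residual graph, reachable from Hall: {Hall, B, C, D, E, F}.
Min-cut edges: Hall→A (4), Hall→Exit (4), E→Exit (9), F→Exit (9); capacity 4 + 4 + 9 + 9 = 26.
This cut is saturated, so no flow can exceed 26.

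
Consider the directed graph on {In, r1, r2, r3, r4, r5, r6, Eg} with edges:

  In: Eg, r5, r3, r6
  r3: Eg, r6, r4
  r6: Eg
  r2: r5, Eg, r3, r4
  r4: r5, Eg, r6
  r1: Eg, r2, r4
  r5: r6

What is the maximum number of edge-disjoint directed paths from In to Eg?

Assign every edge capacity 1; by Menger, the answer equals the max flow.
Path In→Eg (+1); total 1.
Path In→r3→Eg (+1); total 2.
Path In→r6→Eg (+1); total 3.
No residual In→Eg path; max flow = 3.
Certifying cut of size 3: {In→Eg, In→r3, r6→Eg}.

3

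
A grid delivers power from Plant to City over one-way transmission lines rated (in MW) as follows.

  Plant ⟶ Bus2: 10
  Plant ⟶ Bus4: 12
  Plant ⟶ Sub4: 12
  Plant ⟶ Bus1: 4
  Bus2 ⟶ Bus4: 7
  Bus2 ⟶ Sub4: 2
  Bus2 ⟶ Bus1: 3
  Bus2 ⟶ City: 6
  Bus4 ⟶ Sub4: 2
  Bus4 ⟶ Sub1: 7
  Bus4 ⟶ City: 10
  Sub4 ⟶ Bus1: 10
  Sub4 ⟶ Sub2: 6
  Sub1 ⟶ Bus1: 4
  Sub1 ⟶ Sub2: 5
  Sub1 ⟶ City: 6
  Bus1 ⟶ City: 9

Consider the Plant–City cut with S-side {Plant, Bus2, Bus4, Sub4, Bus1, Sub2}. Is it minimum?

No — its capacity is 32, but the minimum cut has capacity 31.

Given cut capacity: 6 + 7 + 10 + 9 = 32.
Augment Plant→Bus2→City: bottleneck 6, flow now 6.
Augment Plant→Bus4→City: bottleneck 10, flow now 16.
Augment Plant→Bus1→City: bottleneck 4, flow now 20.
Augment Plant→Bus2→Bus1→City: bottleneck 3, flow now 23.
Augment Plant→Bus4→Sub1→City: bottleneck 2, flow now 25.
Augment Plant→Sub4→Bus1→City: bottleneck 2, flow now 27.
Augment Plant→Bus2→Bus4→Sub1→City: bottleneck 1, flow now 28.
Augment Plant→Sub4→Bus1→Bus2→Bus4→Sub1→City: bottleneck 3, flow now 31. (uses reverse residual edge)
No augmenting path remains; maximum flow = 31.
In the residual graph, reachable from Plant: {Plant, Sub4, Bus1, Sub2}.
Min-cut edges: Plant→Bus2 (10), Plant→Bus4 (12), Bus1→City (9); capacity 10 + 12 + 9 = 31.
Cut capacity 32 exceeds the max flow 31, so it is not minimum.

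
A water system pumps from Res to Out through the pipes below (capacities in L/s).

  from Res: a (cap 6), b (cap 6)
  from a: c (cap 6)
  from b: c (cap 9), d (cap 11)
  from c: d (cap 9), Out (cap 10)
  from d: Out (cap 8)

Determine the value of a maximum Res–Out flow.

Augment Res→a→c→Out: bottleneck 6, flow now 6.
Augment Res→b→c→Out: bottleneck 4, flow now 10.
Augment Res→b→d→Out: bottleneck 2, flow now 12.
No augmenting path remains; maximum flow = 12.
In the residual graph, reachable from Res: {Res}.
Min-cut edges: Res→a (6), Res→b (6); capacity 6 + 6 = 12.
This cut is saturated, so no flow can exceed 12.

12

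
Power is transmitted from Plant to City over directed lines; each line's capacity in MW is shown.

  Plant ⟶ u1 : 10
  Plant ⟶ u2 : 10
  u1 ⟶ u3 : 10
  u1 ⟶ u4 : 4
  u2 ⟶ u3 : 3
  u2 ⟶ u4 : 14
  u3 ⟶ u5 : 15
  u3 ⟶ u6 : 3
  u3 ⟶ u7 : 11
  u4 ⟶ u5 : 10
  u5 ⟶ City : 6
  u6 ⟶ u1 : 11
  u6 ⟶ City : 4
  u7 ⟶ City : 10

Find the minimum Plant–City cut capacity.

19

Augment Plant→u1→u3→u5→City: bottleneck 6, flow now 6.
Augment Plant→u1→u3→u6→City: bottleneck 3, flow now 9.
Augment Plant→u1→u3→u7→City: bottleneck 1, flow now 10.
Augment Plant→u2→u3→u7→City: bottleneck 3, flow now 13.
Augment Plant→u2→u4→u5→u3→u7→City: bottleneck 6, flow now 19. (uses reverse residual edge)
No augmenting path remains; maximum flow = 19.
By max-flow min-cut, the minimum cut capacity equals the max flow.
In the residual graph, reachable from Plant: {Plant, u2, u4, u5}.
Min-cut edges: Plant→u1 (10), u2→u3 (3), u5→City (6); capacity 10 + 3 + 6 = 19.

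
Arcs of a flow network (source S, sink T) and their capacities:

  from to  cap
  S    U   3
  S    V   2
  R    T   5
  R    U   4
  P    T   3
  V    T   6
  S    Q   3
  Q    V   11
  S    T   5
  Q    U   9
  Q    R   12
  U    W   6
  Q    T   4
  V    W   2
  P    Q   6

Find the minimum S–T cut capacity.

Augment S→T: bottleneck 5, flow now 5.
Augment S→Q→T: bottleneck 3, flow now 8.
Augment S→V→T: bottleneck 2, flow now 10.
No augmenting path remains; maximum flow = 10.
By max-flow min-cut, the minimum cut capacity equals the max flow.
In the residual graph, reachable from S: {S, U, W}.
Min-cut edges: S→Q (3), S→V (2), S→T (5); capacity 3 + 2 + 5 = 10.

10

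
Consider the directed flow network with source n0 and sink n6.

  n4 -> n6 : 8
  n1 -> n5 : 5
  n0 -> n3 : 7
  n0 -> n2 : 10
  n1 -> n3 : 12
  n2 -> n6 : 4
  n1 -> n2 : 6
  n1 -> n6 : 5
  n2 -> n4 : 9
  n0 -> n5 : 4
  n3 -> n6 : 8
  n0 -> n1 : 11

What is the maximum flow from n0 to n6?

Augment n0→n1→n6: bottleneck 5, flow now 5.
Augment n0→n2→n6: bottleneck 4, flow now 9.
Augment n0→n3→n6: bottleneck 7, flow now 16.
Augment n0→n1→n3→n6: bottleneck 1, flow now 17.
Augment n0→n2→n4→n6: bottleneck 6, flow now 23.
Augment n0→n1→n2→n4→n6: bottleneck 2, flow now 25.
No augmenting path remains; maximum flow = 25.
In the residual graph, reachable from n0: {n0, n1, n2, n3, n4, n5}.
Min-cut edges: n1→n6 (5), n2→n6 (4), n3→n6 (8), n4→n6 (8); capacity 5 + 4 + 8 + 8 = 25.
This cut is saturated, so no flow can exceed 25.

25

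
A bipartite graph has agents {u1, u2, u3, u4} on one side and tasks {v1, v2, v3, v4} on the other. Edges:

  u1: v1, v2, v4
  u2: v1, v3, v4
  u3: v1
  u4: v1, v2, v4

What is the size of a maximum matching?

4

Unit-capacity flow: source→left, listed edges, right→sink; max matching = max flow.
Augmenting path u1→v1 (+1); matched 1.
Augmenting path u2→v3 (+1); matched 2.
Augmenting path u4→v2 (+1); matched 3.
Augmenting path u3→v1→u1→v4 (+1); matched 4.
No augmenting path remains; maximum matching = 4.
König certificate: {u1, u2, u3, u4} is a vertex cover of size 4 (every listed pair touches it), so no matching can be larger.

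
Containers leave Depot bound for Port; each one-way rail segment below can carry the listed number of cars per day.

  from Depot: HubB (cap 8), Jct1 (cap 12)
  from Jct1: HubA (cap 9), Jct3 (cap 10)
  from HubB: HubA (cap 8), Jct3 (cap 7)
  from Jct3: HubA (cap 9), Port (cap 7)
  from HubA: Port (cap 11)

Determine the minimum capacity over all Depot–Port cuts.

Augment Depot→Jct1→Jct3→Port: bottleneck 7, flow now 7.
Augment Depot→Jct1→HubA→Port: bottleneck 5, flow now 12.
Augment Depot→HubB→HubA→Port: bottleneck 6, flow now 18.
No augmenting path remains; maximum flow = 18.
By max-flow min-cut, the minimum cut capacity equals the max flow.
In the residual graph, reachable from Depot: {Depot, Jct1, HubB, Jct3, HubA}.
Min-cut edges: Jct3→Port (7), HubA→Port (11); capacity 7 + 11 = 18.

18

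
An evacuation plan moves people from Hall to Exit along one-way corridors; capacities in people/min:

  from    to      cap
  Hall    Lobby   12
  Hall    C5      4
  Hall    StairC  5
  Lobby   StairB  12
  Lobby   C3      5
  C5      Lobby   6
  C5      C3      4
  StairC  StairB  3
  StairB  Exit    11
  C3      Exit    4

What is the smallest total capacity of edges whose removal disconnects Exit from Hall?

Augment Hall→Lobby→StairB→Exit: bottleneck 11, flow now 11.
Augment Hall→Lobby→C3→Exit: bottleneck 1, flow now 12.
Augment Hall→C5→C3→Exit: bottleneck 3, flow now 15.
No augmenting path remains; maximum flow = 15.
By max-flow min-cut, the minimum cut capacity equals the max flow.
In the residual graph, reachable from Hall: {Hall, Lobby, C5, StairC, StairB, C3}.
Min-cut edges: StairB→Exit (11), C3→Exit (4); capacity 11 + 4 = 15.

15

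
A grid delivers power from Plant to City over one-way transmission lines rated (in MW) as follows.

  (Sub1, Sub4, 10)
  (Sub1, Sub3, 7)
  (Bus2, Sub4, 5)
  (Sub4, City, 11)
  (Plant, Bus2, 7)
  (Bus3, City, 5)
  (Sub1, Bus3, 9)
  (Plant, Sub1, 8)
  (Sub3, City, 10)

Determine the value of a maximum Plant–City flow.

Augment Plant→Bus2→Sub4→City: bottleneck 5, flow now 5.
Augment Plant→Sub1→Sub4→City: bottleneck 6, flow now 11.
Augment Plant→Sub1→Sub3→City: bottleneck 2, flow now 13.
No augmenting path remains; maximum flow = 13.
In the residual graph, reachable from Plant: {Plant, Bus2}.
Min-cut edges: Plant→Sub1 (8), Bus2→Sub4 (5); capacity 8 + 5 = 13.
This cut is saturated, so no flow can exceed 13.

13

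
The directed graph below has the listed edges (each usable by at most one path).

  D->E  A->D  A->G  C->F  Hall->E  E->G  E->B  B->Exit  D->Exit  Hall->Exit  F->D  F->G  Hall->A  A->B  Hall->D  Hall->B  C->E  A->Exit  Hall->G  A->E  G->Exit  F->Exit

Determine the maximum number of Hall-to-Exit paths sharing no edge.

Assign every edge capacity 1; by Menger, the answer equals the max flow.
Path Hall→Exit (+1); total 1.
Path Hall→A→Exit (+1); total 2.
Path Hall→B→Exit (+1); total 3.
Path Hall→D→Exit (+1); total 4.
Path Hall→G→Exit (+1); total 5.
No residual Hall→Exit path; max flow = 5.
Certifying cut of size 5: {B→Exit, G→Exit, Hall→A, Hall→D, Hall→Exit}.

5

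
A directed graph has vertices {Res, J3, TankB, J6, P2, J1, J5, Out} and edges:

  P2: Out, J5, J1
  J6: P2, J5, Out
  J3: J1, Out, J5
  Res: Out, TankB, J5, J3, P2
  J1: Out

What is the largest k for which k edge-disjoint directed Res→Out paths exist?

Assign every edge capacity 1; by Menger, the answer equals the max flow.
Path Res→Out (+1); total 1.
Path Res→J3→Out (+1); total 2.
Path Res→P2→Out (+1); total 3.
No residual Res→Out path; max flow = 3.
Certifying cut of size 3: {Res→J3, Res→Out, Res→P2}.

3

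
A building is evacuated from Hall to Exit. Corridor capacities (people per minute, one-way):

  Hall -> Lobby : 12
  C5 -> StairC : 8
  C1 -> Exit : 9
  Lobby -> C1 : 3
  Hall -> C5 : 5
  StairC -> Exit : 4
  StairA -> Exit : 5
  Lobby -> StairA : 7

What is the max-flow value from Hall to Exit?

12

Augment Hall→C5→StairC→Exit: bottleneck 4, flow now 4.
Augment Hall→Lobby→StairA→Exit: bottleneck 5, flow now 9.
Augment Hall→Lobby→C1→Exit: bottleneck 3, flow now 12.
No augmenting path remains; maximum flow = 12.
In the residual graph, reachable from Hall: {Hall, C5, Lobby, StairA, StairC}.
Min-cut edges: Lobby→C1 (3), StairA→Exit (5), StairC→Exit (4); capacity 3 + 5 + 4 = 12.
This cut is saturated, so no flow can exceed 12.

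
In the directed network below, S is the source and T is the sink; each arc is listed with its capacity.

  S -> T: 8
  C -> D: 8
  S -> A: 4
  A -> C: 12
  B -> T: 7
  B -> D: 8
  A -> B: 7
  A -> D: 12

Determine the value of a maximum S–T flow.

Augment S→T: bottleneck 8, flow now 8.
Augment S→A→B→T: bottleneck 4, flow now 12.
No augmenting path remains; maximum flow = 12.
In the residual graph, reachable from S: {S}.
Min-cut edges: S→A (4), S→T (8); capacity 4 + 8 = 12.
This cut is saturated, so no flow can exceed 12.

12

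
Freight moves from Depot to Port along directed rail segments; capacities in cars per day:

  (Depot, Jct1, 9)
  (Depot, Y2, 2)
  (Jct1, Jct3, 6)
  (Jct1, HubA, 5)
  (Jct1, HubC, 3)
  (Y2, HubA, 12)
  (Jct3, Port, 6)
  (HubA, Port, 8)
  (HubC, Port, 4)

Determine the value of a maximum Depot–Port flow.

Augment Depot→Jct1→Jct3→Port: bottleneck 6, flow now 6.
Augment Depot→Jct1→HubA→Port: bottleneck 3, flow now 9.
Augment Depot→Y2→HubA→Port: bottleneck 2, flow now 11.
No augmenting path remains; maximum flow = 11.
In the residual graph, reachable from Depot: {Depot}.
Min-cut edges: Depot→Jct1 (9), Depot→Y2 (2); capacity 9 + 2 = 11.
This cut is saturated, so no flow can exceed 11.

11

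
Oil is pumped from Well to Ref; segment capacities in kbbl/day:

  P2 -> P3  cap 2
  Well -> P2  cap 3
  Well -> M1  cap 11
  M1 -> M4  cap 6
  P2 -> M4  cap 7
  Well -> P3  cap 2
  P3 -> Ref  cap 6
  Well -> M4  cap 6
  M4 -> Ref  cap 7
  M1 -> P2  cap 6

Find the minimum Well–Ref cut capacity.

Augment Well→M4→Ref: bottleneck 6, flow now 6.
Augment Well→P3→Ref: bottleneck 2, flow now 8.
Augment Well→P2→M4→Ref: bottleneck 1, flow now 9.
Augment Well→P2→P3→Ref: bottleneck 2, flow now 11.
No augmenting path remains; maximum flow = 11.
By max-flow min-cut, the minimum cut capacity equals the max flow.
In the residual graph, reachable from Well: {Well, P2, M1, M4}.
Min-cut edges: Well→P3 (2), P2→P3 (2), M4→Ref (7); capacity 2 + 2 + 7 = 11.

11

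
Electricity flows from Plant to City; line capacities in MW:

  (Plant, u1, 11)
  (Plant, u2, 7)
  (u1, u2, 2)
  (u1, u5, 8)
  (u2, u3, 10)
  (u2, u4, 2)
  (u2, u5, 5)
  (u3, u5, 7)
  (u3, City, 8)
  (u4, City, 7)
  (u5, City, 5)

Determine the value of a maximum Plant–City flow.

14

Augment Plant→u1→u5→City: bottleneck 5, flow now 5.
Augment Plant→u2→u3→City: bottleneck 7, flow now 12.
Augment Plant→u1→u2→u3→City: bottleneck 1, flow now 13.
Augment Plant→u1→u2→u4→City: bottleneck 1, flow now 14.
No augmenting path remains; maximum flow = 14.
In the residual graph, reachable from Plant: {Plant, u1, u5}.
Min-cut edges: Plant→u2 (7), u1→u2 (2), u5→City (5); capacity 7 + 2 + 5 = 14.
This cut is saturated, so no flow can exceed 14.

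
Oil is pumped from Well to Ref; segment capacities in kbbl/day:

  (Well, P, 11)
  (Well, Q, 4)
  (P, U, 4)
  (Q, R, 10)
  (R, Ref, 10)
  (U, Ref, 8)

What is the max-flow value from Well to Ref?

Augment Well→P→U→Ref: bottleneck 4, flow now 4.
Augment Well→Q→R→Ref: bottleneck 4, flow now 8.
No augmenting path remains; maximum flow = 8.
In the residual graph, reachable from Well: {Well, P}.
Min-cut edges: Well→Q (4), P→U (4); capacity 4 + 4 = 8.
This cut is saturated, so no flow can exceed 8.

8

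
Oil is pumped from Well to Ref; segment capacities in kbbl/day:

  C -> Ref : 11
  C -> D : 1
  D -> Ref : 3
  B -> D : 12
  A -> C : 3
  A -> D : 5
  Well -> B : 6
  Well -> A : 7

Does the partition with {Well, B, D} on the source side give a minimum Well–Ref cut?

No — its capacity is 10, but the minimum cut has capacity 6.

Given cut capacity: 7 + 3 = 10.
Augment Well→A→C→Ref: bottleneck 3, flow now 3.
Augment Well→A→D→Ref: bottleneck 3, flow now 6.
No augmenting path remains; maximum flow = 6.
In the residual graph, reachable from Well: {Well, A, B, D}.
Min-cut edges: A→C (3), D→Ref (3); capacity 3 + 3 = 6.
Cut capacity 10 exceeds the max flow 6, so it is not minimum.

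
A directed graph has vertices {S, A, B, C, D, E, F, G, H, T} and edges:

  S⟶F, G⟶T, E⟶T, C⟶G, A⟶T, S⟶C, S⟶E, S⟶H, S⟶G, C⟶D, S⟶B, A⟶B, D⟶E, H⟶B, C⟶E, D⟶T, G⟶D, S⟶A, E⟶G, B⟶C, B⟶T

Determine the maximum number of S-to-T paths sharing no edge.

5

Assign every edge capacity 1; by Menger, the answer equals the max flow.
Path S→A→T (+1); total 1.
Path S→B→T (+1); total 2.
Path S→E→T (+1); total 3.
Path S→G→T (+1); total 4.
Path S→C→D→T (+1); total 5.
No residual S→T path; max flow = 5.
Certifying cut of size 5: {B→T, D→T, E→T, G→T, S→A}.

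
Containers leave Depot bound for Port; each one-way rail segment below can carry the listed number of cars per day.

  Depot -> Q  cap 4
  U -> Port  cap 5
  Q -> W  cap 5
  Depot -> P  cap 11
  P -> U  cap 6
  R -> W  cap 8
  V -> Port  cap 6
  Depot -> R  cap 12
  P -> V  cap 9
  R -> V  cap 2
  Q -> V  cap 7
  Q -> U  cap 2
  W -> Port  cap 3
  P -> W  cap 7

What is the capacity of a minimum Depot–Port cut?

14

Augment Depot→P→U→Port: bottleneck 5, flow now 5.
Augment Depot→P→V→Port: bottleneck 6, flow now 11.
Augment Depot→Q→W→Port: bottleneck 3, flow now 14.
No augmenting path remains; maximum flow = 14.
By max-flow min-cut, the minimum cut capacity equals the max flow.
In the residual graph, reachable from Depot: {Depot, P, Q, R, U, V, W}.
Min-cut edges: U→Port (5), V→Port (6), W→Port (3); capacity 5 + 6 + 3 = 14.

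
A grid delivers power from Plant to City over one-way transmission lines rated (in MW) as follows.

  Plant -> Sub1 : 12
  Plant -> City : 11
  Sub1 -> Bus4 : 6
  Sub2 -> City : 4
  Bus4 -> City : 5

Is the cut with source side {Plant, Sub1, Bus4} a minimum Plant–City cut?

Given cut capacity: 11 + 5 = 16.
Augment Plant→City: bottleneck 11, flow now 11.
Augment Plant→Sub1→Bus4→City: bottleneck 5, flow now 16.
No augmenting path remains; maximum flow = 16.
Cut capacity 16 equals the max flow, so it is a minimum cut.

Yes — it is a minimum cut (capacity 16).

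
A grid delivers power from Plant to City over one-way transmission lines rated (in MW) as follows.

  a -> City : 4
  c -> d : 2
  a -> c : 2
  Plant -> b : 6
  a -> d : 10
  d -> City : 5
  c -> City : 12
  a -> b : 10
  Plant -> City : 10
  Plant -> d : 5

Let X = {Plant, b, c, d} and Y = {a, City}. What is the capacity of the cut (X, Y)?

27

Edges leaving {Plant, b, c, d}: Plant→City (10), c→City (12), d→City (5).
Cut capacity = 10 + 12 + 5 = 27.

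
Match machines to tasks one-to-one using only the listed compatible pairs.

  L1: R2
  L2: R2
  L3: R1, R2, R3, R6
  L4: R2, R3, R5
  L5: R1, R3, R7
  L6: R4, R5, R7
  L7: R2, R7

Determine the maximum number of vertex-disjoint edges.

Unit-capacity flow: source→left, listed edges, right→sink; max matching = max flow.
Augmenting path L1→R2 (+1); matched 1.
Augmenting path L3→R1 (+1); matched 2.
Augmenting path L4→R3 (+1); matched 3.
Augmenting path L5→R7 (+1); matched 4.
Augmenting path L6→R4 (+1); matched 5.
Augmenting path L7→R7→L5→R1→L3→R6 (+1); matched 6.
No augmenting path remains; maximum matching = 6.
König certificate: {L3, L4, L5, L6, L7, R2} is a vertex cover of size 6 (every listed pair touches it), so no matching can be larger.

6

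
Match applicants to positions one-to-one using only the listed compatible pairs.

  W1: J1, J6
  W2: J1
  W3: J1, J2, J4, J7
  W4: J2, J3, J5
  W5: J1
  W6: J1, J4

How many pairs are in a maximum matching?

5

Unit-capacity flow: source→left, listed edges, right→sink; max matching = max flow.
Augmenting path W1→J1 (+1); matched 1.
Augmenting path W3→J2 (+1); matched 2.
Augmenting path W4→J3 (+1); matched 3.
Augmenting path W6→J4 (+1); matched 4.
Augmenting path W2→J1→W1→J6 (+1); matched 5.
No augmenting path remains; maximum matching = 5.
König certificate: {W1, W3, W4, W6, J1} is a vertex cover of size 5 (every listed pair touches it), so no matching can be larger.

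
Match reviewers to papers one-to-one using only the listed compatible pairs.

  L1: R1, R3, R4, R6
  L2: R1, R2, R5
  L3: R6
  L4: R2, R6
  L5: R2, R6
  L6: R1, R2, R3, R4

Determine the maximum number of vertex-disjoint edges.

5

Unit-capacity flow: source→left, listed edges, right→sink; max matching = max flow.
Augmenting path L1→R1 (+1); matched 1.
Augmenting path L2→R2 (+1); matched 2.
Augmenting path L3→R6 (+1); matched 3.
Augmenting path L6→R3 (+1); matched 4.
Augmenting path L4→R2→L2→R5 (+1); matched 5.
No augmenting path remains; maximum matching = 5.
König certificate: {L1, L2, L6, R2, R6} is a vertex cover of size 5 (every listed pair touches it), so no matching can be larger.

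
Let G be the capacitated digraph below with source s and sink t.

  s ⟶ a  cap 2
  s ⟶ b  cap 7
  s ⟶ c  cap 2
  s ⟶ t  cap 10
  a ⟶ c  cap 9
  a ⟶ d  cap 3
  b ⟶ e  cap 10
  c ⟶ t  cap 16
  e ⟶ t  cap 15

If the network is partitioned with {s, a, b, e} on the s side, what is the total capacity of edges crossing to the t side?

Edges leaving {s, a, b, e}: s→c (2), s→t (10), a→c (9), a→d (3), e→t (15).
Cut capacity = 2 + 10 + 9 + 3 + 15 = 39.

39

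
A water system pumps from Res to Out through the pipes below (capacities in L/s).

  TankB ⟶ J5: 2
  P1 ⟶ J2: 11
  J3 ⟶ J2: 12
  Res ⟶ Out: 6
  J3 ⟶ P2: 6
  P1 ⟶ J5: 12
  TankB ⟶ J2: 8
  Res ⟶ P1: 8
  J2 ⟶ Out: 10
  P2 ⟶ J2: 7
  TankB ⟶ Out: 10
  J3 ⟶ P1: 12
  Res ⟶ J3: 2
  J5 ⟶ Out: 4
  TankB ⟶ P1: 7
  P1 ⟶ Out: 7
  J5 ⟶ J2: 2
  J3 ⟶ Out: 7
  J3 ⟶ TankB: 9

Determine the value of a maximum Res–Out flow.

Augment Res→Out: bottleneck 6, flow now 6.
Augment Res→J3→Out: bottleneck 2, flow now 8.
Augment Res→P1→Out: bottleneck 7, flow now 15.
Augment Res→P1→J5→Out: bottleneck 1, flow now 16.
No augmenting path remains; maximum flow = 16.
In the residual graph, reachable from Res: {Res}.
Min-cut edges: Res→J3 (2), Res→P1 (8), Res→Out (6); capacity 2 + 8 + 6 = 16.
This cut is saturated, so no flow can exceed 16.

16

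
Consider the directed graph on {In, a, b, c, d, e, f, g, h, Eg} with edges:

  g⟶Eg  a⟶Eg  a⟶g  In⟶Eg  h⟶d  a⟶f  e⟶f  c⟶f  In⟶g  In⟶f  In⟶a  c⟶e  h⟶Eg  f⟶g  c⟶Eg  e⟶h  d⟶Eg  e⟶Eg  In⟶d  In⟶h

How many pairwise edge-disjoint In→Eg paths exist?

Assign every edge capacity 1; by Menger, the answer equals the max flow.
Path In→Eg (+1); total 1.
Path In→a→Eg (+1); total 2.
Path In→d→Eg (+1); total 3.
Path In→g→Eg (+1); total 4.
Path In→h→Eg (+1); total 5.
No residual In→Eg path; max flow = 5.
Certifying cut of size 5: {In→Eg, In→a, In→d, In→h, g→Eg}.

5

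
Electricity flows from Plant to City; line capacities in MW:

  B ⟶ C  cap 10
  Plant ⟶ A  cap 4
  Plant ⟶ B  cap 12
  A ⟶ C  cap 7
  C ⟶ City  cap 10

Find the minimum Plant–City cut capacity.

10

Augment Plant→A→C→City: bottleneck 4, flow now 4.
Augment Plant→B→C→City: bottleneck 6, flow now 10.
No augmenting path remains; maximum flow = 10.
By max-flow min-cut, the minimum cut capacity equals the max flow.
In the residual graph, reachable from Plant: {Plant, A, B, C}.
Min-cut edges: C→City (10); capacity 10 = 10.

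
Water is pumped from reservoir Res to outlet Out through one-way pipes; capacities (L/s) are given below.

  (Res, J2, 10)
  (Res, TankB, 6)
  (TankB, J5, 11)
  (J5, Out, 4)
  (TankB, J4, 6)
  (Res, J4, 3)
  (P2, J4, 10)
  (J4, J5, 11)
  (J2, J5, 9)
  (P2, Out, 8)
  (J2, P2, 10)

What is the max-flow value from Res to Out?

12

Augment Res→J4→J5→Out: bottleneck 3, flow now 3.
Augment Res→J2→J5→Out: bottleneck 1, flow now 4.
Augment Res→J2→P2→Out: bottleneck 8, flow now 12.
No augmenting path remains; maximum flow = 12.
In the residual graph, reachable from Res: {Res, J4, J2, TankB, J5, P2}.
Min-cut edges: J5→Out (4), P2→Out (8); capacity 4 + 8 = 12.
This cut is saturated, so no flow can exceed 12.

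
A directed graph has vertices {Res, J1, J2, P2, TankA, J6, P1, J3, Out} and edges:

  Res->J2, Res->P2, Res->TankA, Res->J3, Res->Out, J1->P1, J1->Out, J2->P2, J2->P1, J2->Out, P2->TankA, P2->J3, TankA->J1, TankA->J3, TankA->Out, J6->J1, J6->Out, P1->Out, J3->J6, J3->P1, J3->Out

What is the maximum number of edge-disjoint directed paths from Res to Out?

5

Assign every edge capacity 1; by Menger, the answer equals the max flow.
Path Res→Out (+1); total 1.
Path Res→J2→Out (+1); total 2.
Path Res→TankA→Out (+1); total 3.
Path Res→J3→Out (+1); total 4.
Path Res→P2→TankA→J1→Out (+1); total 5.
No residual Res→Out path; max flow = 5.
Certifying cut of size 5: {Res→J2, Res→J3, Res→Out, Res→P2, Res→TankA}.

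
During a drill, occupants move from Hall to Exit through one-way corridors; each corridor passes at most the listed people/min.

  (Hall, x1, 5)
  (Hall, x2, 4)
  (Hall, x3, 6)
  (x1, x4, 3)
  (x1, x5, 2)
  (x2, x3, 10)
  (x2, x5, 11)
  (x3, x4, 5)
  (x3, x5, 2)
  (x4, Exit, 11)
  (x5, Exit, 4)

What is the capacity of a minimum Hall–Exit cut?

12

Augment Hall→x1→x4→Exit: bottleneck 3, flow now 3.
Augment Hall→x1→x5→Exit: bottleneck 2, flow now 5.
Augment Hall→x2→x5→Exit: bottleneck 2, flow now 7.
Augment Hall→x3→x4→Exit: bottleneck 5, flow now 12.
No augmenting path remains; maximum flow = 12.
By max-flow min-cut, the minimum cut capacity equals the max flow.
In the residual graph, reachable from Hall: {Hall, x1, x2, x3, x5}.
Min-cut edges: x1→x4 (3), x3→x4 (5), x5→Exit (4); capacity 3 + 5 + 4 = 12.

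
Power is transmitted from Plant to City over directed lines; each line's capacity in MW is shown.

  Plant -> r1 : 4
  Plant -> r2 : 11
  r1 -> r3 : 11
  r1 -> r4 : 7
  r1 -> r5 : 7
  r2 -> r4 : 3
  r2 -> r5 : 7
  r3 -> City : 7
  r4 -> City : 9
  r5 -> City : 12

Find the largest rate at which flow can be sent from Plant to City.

Augment Plant→r1→r3→City: bottleneck 4, flow now 4.
Augment Plant→r2→r4→City: bottleneck 3, flow now 7.
Augment Plant→r2→r5→City: bottleneck 7, flow now 14.
No augmenting path remains; maximum flow = 14.
In the residual graph, reachable from Plant: {Plant, r2}.
Min-cut edges: Plant→r1 (4), r2→r4 (3), r2→r5 (7); capacity 4 + 3 + 7 = 14.
This cut is saturated, so no flow can exceed 14.

14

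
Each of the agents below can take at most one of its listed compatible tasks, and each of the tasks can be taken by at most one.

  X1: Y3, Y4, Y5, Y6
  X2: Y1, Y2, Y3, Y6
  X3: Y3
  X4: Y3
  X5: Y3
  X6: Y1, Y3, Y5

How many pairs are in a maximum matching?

4

Unit-capacity flow: source→left, listed edges, right→sink; max matching = max flow.
Augmenting path X1→Y3 (+1); matched 1.
Augmenting path X2→Y1 (+1); matched 2.
Augmenting path X6→Y5 (+1); matched 3.
Augmenting path X3→Y3→X1→Y4 (+1); matched 4.
No augmenting path remains; maximum matching = 4.
König certificate: {X1, X2, X6, Y3} is a vertex cover of size 4 (every listed pair touches it), so no matching can be larger.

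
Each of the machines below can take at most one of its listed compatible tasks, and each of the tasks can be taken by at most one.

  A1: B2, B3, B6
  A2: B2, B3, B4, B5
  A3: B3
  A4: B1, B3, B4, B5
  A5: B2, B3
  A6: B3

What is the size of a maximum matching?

5

Unit-capacity flow: source→left, listed edges, right→sink; max matching = max flow.
Augmenting path A1→B2 (+1); matched 1.
Augmenting path A2→B3 (+1); matched 2.
Augmenting path A4→B1 (+1); matched 3.
Augmenting path A3→B3→A2→B4 (+1); matched 4.
Augmenting path A5→B2→A1→B6 (+1); matched 5.
No augmenting path remains; maximum matching = 5.
König certificate: {A1, A2, A4, A5, B3} is a vertex cover of size 5 (every listed pair touches it), so no matching can be larger.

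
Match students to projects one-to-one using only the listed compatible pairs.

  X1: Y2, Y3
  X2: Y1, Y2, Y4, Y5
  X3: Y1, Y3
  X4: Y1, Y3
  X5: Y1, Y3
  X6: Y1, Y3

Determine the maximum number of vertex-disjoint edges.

4

Unit-capacity flow: source→left, listed edges, right→sink; max matching = max flow.
Augmenting path X1→Y2 (+1); matched 1.
Augmenting path X2→Y1 (+1); matched 2.
Augmenting path X3→Y3 (+1); matched 3.
Augmenting path X4→Y1→X2→Y4 (+1); matched 4.
No augmenting path remains; maximum matching = 4.
König certificate: {X1, X2, Y1, Y3} is a vertex cover of size 4 (every listed pair touches it), so no matching can be larger.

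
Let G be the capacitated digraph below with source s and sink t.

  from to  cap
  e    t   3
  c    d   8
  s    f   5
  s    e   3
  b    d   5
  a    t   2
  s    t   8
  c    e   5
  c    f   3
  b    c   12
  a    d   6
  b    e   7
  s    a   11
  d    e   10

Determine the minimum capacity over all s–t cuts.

Augment s→t: bottleneck 8, flow now 8.
Augment s→a→t: bottleneck 2, flow now 10.
Augment s→e→t: bottleneck 3, flow now 13.
No augmenting path remains; maximum flow = 13.
By max-flow min-cut, the minimum cut capacity equals the max flow.
In the residual graph, reachable from s: {s, a, d, e, f}.
Min-cut edges: s→t (8), a→t (2), e→t (3); capacity 8 + 2 + 3 = 13.

13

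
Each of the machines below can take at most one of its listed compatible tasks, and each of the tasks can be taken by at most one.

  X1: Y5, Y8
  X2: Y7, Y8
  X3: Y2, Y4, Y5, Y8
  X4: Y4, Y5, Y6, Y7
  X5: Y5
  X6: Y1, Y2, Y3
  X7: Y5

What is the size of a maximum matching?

6

Unit-capacity flow: source→left, listed edges, right→sink; max matching = max flow.
Augmenting path X1→Y5 (+1); matched 1.
Augmenting path X2→Y7 (+1); matched 2.
Augmenting path X3→Y2 (+1); matched 3.
Augmenting path X4→Y4 (+1); matched 4.
Augmenting path X6→Y1 (+1); matched 5.
Augmenting path X5→Y5→X1→Y8 (+1); matched 6.
No augmenting path remains; maximum matching = 6.
König certificate: {X1, X2, X3, X4, X6, Y5} is a vertex cover of size 6 (every listed pair touches it), so no matching can be larger.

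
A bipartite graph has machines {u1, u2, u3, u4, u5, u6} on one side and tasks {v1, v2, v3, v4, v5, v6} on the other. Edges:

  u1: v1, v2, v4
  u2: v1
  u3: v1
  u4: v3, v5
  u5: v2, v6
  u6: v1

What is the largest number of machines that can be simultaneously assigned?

Unit-capacity flow: source→left, listed edges, right→sink; max matching = max flow.
Augmenting path u1→v1 (+1); matched 1.
Augmenting path u4→v3 (+1); matched 2.
Augmenting path u5→v2 (+1); matched 3.
Augmenting path u2→v1→u1→v4 (+1); matched 4.
No augmenting path remains; maximum matching = 4.
König certificate: {u1, u4, u5, v1} is a vertex cover of size 4 (every listed pair touches it), so no matching can be larger.

4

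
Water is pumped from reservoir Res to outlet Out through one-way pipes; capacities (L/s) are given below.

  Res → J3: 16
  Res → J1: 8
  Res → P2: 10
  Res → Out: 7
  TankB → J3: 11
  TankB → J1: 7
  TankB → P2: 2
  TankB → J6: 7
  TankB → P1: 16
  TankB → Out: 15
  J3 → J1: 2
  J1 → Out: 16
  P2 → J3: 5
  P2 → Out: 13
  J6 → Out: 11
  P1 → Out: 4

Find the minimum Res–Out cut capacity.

27

Augment Res→Out: bottleneck 7, flow now 7.
Augment Res→J1→Out: bottleneck 8, flow now 15.
Augment Res→P2→Out: bottleneck 10, flow now 25.
Augment Res→J3→J1→Out: bottleneck 2, flow now 27.
No augmenting path remains; maximum flow = 27.
By max-flow min-cut, the minimum cut capacity equals the max flow.
In the residual graph, reachable from Res: {Res, J3}.
Min-cut edges: Res→J1 (8), Res→P2 (10), Res→Out (7), J3→J1 (2); capacity 8 + 10 + 7 + 2 = 27.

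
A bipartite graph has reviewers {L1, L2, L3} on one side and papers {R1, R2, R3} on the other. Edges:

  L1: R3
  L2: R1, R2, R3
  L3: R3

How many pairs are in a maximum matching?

Unit-capacity flow: source→left, listed edges, right→sink; max matching = max flow.
Augmenting path L1→R3 (+1); matched 1.
Augmenting path L2→R1 (+1); matched 2.
No augmenting path remains; maximum matching = 2.
König certificate: {L2, R3} is a vertex cover of size 2 (every listed pair touches it), so no matching can be larger.

2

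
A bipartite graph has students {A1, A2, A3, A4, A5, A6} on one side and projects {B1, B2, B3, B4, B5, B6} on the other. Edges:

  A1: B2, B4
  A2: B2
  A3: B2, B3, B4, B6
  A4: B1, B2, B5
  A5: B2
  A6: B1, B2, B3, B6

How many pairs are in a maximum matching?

5

Unit-capacity flow: source→left, listed edges, right→sink; max matching = max flow.
Augmenting path A1→B2 (+1); matched 1.
Augmenting path A3→B3 (+1); matched 2.
Augmenting path A4→B1 (+1); matched 3.
Augmenting path A6→B6 (+1); matched 4.
Augmenting path A2→B2→A1→B4 (+1); matched 5.
No augmenting path remains; maximum matching = 5.
König certificate: {A1, A3, A4, A6, B2} is a vertex cover of size 5 (every listed pair touches it), so no matching can be larger.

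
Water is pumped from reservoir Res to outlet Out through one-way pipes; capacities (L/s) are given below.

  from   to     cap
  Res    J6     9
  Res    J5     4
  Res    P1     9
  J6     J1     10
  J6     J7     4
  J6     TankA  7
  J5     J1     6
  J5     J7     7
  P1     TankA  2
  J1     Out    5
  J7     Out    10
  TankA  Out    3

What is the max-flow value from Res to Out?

15

Augment Res→J6→J1→Out: bottleneck 5, flow now 5.
Augment Res→J6→J7→Out: bottleneck 4, flow now 9.
Augment Res→J5→J7→Out: bottleneck 4, flow now 13.
Augment Res→P1→TankA→Out: bottleneck 2, flow now 15.
No augmenting path remains; maximum flow = 15.
In the residual graph, reachable from Res: {Res, P1}.
Min-cut edges: Res→J6 (9), Res→J5 (4), P1→TankA (2); capacity 9 + 4 + 2 = 15.
This cut is saturated, so no flow can exceed 15.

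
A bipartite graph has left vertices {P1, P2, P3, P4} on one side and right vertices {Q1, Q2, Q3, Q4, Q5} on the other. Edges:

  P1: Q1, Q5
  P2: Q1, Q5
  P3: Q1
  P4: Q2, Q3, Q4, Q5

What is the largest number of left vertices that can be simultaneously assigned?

3

Unit-capacity flow: source→left, listed edges, right→sink; max matching = max flow.
Augmenting path P1→Q1 (+1); matched 1.
Augmenting path P2→Q5 (+1); matched 2.
Augmenting path P4→Q2 (+1); matched 3.
No augmenting path remains; maximum matching = 3.
König certificate: {P4, Q1, Q5} is a vertex cover of size 3 (every listed pair touches it), so no matching can be larger.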